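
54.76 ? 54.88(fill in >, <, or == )<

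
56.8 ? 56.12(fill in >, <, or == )>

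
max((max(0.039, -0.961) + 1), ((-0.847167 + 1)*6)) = 1.039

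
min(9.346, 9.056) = 9.056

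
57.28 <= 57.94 True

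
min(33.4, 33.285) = 33.285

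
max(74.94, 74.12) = 74.94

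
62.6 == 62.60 True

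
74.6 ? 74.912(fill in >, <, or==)<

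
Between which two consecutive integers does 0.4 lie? 0 and 1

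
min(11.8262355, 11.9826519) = 11.8262355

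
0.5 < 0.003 False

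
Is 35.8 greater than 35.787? Yes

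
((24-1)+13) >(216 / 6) False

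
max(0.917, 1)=1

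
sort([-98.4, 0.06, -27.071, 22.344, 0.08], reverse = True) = [22.344, 0.08, 0.06, -27.071, -98.4]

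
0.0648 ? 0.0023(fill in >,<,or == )>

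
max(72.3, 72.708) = 72.708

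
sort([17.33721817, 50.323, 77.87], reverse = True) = [77.87, 50.323, 17.33721817]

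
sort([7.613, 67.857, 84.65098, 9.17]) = [7.613, 9.17, 67.857, 84.65098]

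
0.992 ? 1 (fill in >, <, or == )<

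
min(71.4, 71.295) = 71.295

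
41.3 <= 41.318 True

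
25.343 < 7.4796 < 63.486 False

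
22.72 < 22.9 True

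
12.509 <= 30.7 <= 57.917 True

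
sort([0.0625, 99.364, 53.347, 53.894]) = [0.0625, 53.347, 53.894, 99.364]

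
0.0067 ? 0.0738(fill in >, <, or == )<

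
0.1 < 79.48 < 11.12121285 False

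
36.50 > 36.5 False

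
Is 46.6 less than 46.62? Yes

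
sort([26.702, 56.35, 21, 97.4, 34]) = [21, 26.702, 34, 56.35, 97.4]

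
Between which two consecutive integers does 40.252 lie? 40 and 41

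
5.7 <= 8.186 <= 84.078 True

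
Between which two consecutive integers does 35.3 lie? 35 and 36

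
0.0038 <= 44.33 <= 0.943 False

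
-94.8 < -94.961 False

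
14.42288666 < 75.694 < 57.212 False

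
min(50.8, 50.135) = 50.135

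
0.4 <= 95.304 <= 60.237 False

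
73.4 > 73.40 False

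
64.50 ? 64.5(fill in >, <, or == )==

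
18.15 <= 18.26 True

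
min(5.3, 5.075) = 5.075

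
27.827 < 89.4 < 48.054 False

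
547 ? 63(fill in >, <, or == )>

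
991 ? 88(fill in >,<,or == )>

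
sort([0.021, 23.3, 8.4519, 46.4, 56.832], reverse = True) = [56.832, 46.4, 23.3, 8.4519, 0.021]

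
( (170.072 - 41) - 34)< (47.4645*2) False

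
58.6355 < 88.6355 True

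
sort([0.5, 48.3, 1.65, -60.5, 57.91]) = [-60.5, 0.5, 1.65, 48.3, 57.91]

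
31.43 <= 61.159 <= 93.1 True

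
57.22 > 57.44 False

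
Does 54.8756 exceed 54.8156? Yes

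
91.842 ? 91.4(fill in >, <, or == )>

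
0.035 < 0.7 True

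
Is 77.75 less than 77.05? No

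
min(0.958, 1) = 0.958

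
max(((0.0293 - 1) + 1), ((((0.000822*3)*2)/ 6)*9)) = 0.0293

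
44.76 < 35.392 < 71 False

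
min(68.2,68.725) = 68.2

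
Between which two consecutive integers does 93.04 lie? 93 and 94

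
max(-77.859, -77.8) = -77.8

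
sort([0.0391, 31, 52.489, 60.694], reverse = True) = [60.694, 52.489, 31, 0.0391]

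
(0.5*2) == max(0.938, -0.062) False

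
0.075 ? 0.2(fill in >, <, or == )<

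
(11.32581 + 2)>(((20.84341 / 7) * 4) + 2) False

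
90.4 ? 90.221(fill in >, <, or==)>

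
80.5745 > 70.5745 True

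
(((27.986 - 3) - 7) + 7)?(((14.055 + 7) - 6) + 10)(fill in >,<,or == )<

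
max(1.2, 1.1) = 1.2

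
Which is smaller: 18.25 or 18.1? 18.1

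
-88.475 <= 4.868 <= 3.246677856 False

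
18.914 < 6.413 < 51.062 False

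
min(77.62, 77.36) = 77.36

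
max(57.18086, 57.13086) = 57.18086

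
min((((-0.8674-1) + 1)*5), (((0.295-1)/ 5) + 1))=-4.337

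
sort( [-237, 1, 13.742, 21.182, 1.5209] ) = [-237, 1, 1.5209, 13.742, 21.182]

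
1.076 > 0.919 True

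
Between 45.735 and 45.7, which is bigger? 45.735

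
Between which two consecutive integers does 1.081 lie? 1 and 2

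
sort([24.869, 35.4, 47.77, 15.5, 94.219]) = [15.5, 24.869, 35.4, 47.77, 94.219]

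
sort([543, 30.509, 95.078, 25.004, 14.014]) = [14.014, 25.004, 30.509, 95.078, 543]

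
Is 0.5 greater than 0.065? Yes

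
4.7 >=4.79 False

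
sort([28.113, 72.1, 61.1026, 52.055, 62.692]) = [28.113, 52.055, 61.1026, 62.692, 72.1]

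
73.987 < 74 True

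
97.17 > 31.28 True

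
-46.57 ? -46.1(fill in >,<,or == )<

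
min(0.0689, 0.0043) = 0.0043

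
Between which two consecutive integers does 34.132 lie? 34 and 35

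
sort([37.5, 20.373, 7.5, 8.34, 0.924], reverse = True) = [37.5, 20.373, 8.34, 7.5, 0.924]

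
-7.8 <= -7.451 True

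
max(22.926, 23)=23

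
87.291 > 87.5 False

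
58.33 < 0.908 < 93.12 False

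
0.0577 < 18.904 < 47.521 True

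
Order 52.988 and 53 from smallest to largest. 52.988, 53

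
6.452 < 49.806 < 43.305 False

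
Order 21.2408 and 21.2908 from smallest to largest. 21.2408,21.2908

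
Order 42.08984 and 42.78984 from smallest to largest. 42.08984, 42.78984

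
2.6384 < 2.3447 False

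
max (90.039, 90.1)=90.1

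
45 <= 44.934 False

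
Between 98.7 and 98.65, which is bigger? 98.7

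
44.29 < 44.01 False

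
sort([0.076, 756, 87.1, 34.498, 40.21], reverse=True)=[756, 87.1, 40.21, 34.498, 0.076]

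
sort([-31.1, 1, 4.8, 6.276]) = [-31.1, 1, 4.8, 6.276]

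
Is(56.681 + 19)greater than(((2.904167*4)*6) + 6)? No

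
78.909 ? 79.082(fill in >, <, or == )<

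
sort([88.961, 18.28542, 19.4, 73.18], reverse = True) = [88.961, 73.18, 19.4, 18.28542]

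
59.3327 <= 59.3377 True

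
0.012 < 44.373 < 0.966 False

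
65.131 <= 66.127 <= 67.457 True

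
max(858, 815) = 858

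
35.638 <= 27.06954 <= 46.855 False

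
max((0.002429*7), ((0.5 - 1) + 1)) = 0.5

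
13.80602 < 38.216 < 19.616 False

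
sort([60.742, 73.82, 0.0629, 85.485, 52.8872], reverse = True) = [85.485, 73.82, 60.742, 52.8872, 0.0629]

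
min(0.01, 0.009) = 0.009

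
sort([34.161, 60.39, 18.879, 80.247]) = [18.879, 34.161, 60.39, 80.247]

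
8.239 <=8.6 True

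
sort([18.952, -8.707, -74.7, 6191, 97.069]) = [-74.7, -8.707, 18.952, 97.069, 6191]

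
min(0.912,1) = 0.912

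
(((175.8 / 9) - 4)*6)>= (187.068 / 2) False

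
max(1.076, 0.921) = 1.076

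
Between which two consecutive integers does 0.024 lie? 0 and 1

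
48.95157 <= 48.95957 True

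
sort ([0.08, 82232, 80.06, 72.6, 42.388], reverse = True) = [82232, 80.06, 72.6, 42.388, 0.08]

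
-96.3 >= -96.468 True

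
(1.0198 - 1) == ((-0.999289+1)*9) False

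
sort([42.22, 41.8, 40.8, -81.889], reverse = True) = [42.22, 41.8, 40.8, -81.889]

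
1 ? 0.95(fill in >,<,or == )>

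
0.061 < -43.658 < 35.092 False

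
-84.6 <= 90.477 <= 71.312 False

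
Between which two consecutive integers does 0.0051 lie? 0 and 1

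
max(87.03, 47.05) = 87.03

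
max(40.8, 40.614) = 40.8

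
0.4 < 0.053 False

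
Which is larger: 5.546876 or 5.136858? 5.546876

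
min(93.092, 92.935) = 92.935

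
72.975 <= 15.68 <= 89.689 False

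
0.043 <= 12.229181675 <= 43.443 True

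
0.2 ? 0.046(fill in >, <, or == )>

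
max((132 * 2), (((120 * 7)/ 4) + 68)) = 278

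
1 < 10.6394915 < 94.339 True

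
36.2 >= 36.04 True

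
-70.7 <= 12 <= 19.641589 True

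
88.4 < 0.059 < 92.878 False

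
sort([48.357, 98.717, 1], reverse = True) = [98.717, 48.357, 1]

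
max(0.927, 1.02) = 1.02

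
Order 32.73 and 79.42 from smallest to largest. 32.73, 79.42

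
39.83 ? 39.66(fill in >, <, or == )>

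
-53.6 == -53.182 False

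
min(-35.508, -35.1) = -35.508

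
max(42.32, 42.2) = 42.32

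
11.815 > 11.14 True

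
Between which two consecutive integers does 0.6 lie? 0 and 1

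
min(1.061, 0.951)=0.951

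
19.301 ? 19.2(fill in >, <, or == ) >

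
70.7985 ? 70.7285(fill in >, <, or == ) >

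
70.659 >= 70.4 True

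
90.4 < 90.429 True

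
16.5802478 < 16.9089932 True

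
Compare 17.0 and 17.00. They are equal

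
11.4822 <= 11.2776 False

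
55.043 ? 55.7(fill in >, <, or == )<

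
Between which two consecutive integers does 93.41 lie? 93 and 94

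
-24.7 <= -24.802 False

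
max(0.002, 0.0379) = 0.0379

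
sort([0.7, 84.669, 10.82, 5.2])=[0.7, 5.2, 10.82, 84.669]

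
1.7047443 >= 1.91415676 False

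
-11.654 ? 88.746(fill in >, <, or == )<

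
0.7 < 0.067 False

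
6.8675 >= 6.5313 True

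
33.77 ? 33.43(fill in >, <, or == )>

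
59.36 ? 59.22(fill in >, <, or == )>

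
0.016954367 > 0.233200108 False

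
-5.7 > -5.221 False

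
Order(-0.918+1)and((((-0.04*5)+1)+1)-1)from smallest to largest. (-0.918+1), ((((-0.04*5)+1)+1)-1)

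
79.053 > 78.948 True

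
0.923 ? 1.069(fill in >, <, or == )<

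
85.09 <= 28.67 False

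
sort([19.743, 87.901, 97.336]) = [19.743, 87.901, 97.336]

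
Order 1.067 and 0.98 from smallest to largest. 0.98,1.067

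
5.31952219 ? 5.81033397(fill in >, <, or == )<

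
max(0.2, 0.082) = 0.2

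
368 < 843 True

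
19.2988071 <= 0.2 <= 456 False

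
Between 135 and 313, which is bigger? 313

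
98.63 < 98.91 True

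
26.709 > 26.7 True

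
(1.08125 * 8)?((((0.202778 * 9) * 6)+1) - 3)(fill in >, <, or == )<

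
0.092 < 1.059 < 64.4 True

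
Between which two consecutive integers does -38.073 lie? -39 and -38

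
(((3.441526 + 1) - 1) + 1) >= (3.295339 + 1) True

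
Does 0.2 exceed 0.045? Yes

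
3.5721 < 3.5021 False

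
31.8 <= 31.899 True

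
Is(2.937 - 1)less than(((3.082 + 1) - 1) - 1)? Yes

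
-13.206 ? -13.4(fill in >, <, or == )>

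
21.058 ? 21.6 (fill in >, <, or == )<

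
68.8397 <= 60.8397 False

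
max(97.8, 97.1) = 97.8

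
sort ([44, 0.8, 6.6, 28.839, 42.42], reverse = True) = [44, 42.42, 28.839, 6.6, 0.8]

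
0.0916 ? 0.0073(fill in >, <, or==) >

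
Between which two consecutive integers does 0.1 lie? 0 and 1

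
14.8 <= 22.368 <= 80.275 True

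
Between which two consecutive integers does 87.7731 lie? 87 and 88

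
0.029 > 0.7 False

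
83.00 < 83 False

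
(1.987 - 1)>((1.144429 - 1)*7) False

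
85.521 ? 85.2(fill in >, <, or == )>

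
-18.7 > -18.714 True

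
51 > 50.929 True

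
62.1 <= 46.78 False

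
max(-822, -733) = -733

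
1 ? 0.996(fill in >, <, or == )>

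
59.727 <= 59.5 False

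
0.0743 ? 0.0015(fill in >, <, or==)>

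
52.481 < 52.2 False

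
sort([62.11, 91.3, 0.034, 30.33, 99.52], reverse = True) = [99.52, 91.3, 62.11, 30.33, 0.034]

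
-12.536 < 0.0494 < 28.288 True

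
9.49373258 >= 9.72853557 False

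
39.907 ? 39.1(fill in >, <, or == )>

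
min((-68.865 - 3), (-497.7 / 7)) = -71.865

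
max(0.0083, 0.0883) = 0.0883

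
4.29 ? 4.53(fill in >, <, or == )<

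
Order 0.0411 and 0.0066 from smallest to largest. 0.0066, 0.0411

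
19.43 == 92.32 False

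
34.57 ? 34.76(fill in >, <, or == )<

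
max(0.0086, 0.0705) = 0.0705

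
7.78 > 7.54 True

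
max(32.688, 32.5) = 32.688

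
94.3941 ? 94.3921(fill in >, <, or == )>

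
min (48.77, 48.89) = 48.77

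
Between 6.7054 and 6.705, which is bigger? 6.7054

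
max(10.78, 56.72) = 56.72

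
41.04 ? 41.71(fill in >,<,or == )<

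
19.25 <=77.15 True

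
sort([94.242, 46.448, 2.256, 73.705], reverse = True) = [94.242, 73.705, 46.448, 2.256]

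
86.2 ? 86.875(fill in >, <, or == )<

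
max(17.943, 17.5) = 17.943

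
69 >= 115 False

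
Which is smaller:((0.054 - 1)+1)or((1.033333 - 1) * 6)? ((0.054 - 1)+1)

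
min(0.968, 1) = 0.968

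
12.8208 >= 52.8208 False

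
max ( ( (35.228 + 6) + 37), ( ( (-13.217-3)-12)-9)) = 78.228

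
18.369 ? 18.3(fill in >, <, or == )>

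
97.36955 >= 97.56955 False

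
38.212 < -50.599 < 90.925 False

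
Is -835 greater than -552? No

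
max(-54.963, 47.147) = 47.147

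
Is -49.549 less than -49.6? No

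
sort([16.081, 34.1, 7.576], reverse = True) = [34.1, 16.081, 7.576]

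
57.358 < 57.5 True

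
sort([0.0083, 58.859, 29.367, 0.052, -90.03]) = [-90.03, 0.0083, 0.052, 29.367, 58.859]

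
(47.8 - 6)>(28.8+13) False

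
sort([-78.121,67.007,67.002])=[-78.121,67.002,67.007]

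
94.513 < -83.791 False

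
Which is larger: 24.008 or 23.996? 24.008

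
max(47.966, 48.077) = 48.077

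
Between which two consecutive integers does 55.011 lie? 55 and 56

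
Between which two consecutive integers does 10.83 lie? 10 and 11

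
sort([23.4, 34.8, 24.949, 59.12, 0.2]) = [0.2, 23.4, 24.949, 34.8, 59.12]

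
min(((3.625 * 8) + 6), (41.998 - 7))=34.998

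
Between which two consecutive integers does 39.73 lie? 39 and 40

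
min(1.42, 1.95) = 1.42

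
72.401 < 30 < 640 False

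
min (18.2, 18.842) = 18.2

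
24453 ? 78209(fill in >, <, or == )<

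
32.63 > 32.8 False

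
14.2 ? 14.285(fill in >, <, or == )<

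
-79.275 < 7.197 True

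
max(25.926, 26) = 26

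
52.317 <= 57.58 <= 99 True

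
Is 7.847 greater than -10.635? Yes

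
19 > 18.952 True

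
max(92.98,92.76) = 92.98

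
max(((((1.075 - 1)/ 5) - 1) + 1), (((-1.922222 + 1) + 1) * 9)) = 0.700002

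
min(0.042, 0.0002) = 0.0002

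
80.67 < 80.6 False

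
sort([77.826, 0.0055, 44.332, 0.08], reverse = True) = [77.826, 44.332, 0.08, 0.0055]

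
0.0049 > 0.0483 False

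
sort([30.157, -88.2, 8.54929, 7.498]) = [-88.2, 7.498, 8.54929, 30.157]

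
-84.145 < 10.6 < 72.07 True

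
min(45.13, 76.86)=45.13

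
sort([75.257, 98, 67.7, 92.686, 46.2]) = [46.2, 67.7, 75.257, 92.686, 98]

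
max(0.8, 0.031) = 0.8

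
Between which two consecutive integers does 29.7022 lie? 29 and 30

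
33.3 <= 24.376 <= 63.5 False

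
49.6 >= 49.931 False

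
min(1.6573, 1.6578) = 1.6573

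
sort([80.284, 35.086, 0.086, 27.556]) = [0.086, 27.556, 35.086, 80.284]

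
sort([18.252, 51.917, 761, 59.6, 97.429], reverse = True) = [761, 97.429, 59.6, 51.917, 18.252]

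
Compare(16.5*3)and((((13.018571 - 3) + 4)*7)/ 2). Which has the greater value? (16.5*3)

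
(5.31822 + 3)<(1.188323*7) True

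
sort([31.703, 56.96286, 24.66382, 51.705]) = [24.66382, 31.703, 51.705, 56.96286]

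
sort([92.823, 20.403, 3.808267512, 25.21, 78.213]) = [3.808267512, 20.403, 25.21, 78.213, 92.823]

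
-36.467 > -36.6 True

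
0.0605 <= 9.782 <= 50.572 True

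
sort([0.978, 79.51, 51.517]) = [0.978, 51.517, 79.51]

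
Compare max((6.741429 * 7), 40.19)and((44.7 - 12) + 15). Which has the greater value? ((44.7 - 12) + 15)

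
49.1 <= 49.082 False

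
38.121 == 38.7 False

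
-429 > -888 True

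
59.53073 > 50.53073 True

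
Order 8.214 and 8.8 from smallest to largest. 8.214, 8.8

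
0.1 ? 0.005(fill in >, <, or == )>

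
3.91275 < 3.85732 False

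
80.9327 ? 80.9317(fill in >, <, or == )>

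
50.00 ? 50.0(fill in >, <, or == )==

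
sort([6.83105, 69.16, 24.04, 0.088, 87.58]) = [0.088, 6.83105, 24.04, 69.16, 87.58]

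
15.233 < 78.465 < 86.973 True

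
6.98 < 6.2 False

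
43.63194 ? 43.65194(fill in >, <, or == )<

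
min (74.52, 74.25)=74.25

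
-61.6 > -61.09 False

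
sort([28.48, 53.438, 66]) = [28.48, 53.438, 66]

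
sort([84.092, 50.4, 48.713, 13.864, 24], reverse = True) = [84.092, 50.4, 48.713, 24, 13.864]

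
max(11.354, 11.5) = 11.5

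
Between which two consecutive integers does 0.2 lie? 0 and 1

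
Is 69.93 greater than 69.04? Yes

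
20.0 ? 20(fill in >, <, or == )==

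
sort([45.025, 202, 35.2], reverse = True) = [202, 45.025, 35.2]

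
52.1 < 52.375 True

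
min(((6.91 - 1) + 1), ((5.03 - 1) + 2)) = 6.03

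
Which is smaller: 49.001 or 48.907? 48.907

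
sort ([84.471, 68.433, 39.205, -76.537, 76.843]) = [-76.537, 39.205, 68.433, 76.843, 84.471]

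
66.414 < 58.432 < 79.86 False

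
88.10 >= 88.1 True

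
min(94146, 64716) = 64716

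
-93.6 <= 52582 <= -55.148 False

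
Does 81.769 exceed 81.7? Yes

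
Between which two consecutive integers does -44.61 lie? -45 and -44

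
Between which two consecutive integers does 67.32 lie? 67 and 68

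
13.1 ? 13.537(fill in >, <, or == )<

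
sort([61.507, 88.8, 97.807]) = [61.507, 88.8, 97.807]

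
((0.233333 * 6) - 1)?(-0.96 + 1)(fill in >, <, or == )>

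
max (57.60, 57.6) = 57.6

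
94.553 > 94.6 False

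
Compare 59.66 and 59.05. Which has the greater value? 59.66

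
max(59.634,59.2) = 59.634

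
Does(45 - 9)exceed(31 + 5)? No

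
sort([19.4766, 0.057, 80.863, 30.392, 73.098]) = [0.057, 19.4766, 30.392, 73.098, 80.863]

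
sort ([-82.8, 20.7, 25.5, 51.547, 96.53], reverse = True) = [96.53, 51.547, 25.5, 20.7, -82.8]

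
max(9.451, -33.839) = 9.451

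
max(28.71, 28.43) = 28.71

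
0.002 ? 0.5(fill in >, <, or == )<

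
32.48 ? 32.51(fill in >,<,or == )<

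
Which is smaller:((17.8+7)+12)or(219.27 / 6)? (219.27 / 6)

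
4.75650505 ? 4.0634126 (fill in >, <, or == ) >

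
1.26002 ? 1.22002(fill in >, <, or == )>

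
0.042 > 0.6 False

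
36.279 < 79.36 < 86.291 True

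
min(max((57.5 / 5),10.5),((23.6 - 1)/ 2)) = 11.3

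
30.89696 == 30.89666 False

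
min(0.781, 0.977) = 0.781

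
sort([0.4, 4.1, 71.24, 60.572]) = [0.4, 4.1, 60.572, 71.24]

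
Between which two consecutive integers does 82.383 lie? 82 and 83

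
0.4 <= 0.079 False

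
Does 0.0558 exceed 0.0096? Yes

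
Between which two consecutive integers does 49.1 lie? 49 and 50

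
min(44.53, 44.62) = 44.53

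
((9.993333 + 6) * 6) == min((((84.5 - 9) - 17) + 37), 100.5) False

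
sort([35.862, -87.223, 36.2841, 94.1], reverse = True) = [94.1, 36.2841, 35.862, -87.223]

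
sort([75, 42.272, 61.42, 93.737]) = [42.272, 61.42, 75, 93.737]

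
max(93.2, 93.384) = 93.384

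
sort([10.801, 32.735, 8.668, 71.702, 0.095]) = [0.095, 8.668, 10.801, 32.735, 71.702]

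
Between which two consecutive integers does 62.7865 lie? 62 and 63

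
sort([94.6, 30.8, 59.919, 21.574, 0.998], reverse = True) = [94.6, 59.919, 30.8, 21.574, 0.998]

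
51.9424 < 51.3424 False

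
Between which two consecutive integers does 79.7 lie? 79 and 80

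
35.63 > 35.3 True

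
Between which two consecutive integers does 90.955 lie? 90 and 91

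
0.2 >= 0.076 True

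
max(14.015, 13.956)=14.015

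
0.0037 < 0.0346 True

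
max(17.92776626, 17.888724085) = 17.92776626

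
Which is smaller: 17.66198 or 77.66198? 17.66198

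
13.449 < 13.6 True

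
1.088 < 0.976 False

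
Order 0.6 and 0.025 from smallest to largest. 0.025, 0.6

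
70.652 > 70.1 True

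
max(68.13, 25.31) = 68.13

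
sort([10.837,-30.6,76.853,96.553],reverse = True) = [96.553,76.853,10.837,-30.6]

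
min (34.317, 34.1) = 34.1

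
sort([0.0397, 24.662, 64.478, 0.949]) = [0.0397, 0.949, 24.662, 64.478]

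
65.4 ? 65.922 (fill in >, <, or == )<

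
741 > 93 True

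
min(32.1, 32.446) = 32.1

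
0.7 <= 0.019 False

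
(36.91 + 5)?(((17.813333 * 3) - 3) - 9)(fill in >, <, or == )>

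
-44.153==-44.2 False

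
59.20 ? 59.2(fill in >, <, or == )==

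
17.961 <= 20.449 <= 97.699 True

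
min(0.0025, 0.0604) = 0.0025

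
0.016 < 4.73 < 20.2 True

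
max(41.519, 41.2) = 41.519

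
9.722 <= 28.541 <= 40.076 True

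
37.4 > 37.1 True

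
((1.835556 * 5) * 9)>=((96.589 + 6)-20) True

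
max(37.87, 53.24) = 53.24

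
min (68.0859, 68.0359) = 68.0359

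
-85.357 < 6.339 True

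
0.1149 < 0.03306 False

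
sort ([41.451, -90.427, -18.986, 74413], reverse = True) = [74413, 41.451, -18.986, -90.427]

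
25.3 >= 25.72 False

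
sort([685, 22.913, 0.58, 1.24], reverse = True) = [685, 22.913, 1.24, 0.58]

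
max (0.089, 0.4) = 0.4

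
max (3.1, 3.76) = 3.76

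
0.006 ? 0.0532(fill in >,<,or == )<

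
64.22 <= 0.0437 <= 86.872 False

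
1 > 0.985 True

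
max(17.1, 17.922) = 17.922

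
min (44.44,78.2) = 44.44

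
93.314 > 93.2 True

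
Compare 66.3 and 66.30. They are equal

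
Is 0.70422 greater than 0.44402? Yes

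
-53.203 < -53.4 False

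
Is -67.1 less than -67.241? No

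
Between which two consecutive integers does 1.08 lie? 1 and 2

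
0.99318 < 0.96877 False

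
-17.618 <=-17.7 False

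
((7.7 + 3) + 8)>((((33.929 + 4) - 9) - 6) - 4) False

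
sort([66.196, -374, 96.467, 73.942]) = [-374, 66.196, 73.942, 96.467]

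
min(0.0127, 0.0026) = 0.0026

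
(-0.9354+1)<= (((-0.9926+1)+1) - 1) False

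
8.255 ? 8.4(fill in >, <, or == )<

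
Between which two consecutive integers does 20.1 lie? 20 and 21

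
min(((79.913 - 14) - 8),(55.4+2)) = 57.4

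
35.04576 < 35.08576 True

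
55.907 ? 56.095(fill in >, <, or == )<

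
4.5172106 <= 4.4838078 False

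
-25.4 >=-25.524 True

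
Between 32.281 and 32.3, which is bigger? 32.3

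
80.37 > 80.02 True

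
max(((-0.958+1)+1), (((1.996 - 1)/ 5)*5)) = 1.042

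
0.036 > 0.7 False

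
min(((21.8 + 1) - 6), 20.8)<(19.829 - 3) True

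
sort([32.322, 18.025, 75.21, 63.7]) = [18.025, 32.322, 63.7, 75.21]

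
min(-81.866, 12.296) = -81.866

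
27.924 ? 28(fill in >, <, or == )<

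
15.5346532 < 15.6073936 True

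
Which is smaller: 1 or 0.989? 0.989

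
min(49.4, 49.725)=49.4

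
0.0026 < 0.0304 True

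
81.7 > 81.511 True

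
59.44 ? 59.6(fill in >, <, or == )<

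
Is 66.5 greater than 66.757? No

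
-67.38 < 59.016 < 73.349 True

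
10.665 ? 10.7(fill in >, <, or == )<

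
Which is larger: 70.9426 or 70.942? 70.9426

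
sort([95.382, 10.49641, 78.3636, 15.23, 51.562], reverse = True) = [95.382, 78.3636, 51.562, 15.23, 10.49641]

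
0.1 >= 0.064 True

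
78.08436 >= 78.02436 True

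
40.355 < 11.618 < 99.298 False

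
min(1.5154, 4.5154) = 1.5154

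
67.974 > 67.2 True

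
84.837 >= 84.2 True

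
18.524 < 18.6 True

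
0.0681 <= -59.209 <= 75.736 False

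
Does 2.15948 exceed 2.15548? Yes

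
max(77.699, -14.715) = 77.699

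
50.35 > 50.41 False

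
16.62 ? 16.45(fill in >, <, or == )>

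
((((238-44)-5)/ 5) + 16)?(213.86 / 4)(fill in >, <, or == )>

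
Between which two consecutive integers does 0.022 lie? 0 and 1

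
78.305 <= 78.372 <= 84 True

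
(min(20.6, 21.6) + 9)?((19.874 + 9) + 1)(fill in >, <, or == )<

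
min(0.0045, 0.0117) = 0.0045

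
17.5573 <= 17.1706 False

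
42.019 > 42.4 False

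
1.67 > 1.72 False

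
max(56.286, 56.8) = 56.8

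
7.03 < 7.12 True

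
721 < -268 False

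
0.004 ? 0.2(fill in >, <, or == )<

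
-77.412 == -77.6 False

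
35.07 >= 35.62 False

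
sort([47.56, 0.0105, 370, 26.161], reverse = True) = [370, 47.56, 26.161, 0.0105]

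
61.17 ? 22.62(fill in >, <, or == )>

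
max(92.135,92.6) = 92.6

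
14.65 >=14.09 True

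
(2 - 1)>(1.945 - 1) True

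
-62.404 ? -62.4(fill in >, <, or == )<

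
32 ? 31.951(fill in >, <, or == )>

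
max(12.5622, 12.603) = 12.603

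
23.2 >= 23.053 True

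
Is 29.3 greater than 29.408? No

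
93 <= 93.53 True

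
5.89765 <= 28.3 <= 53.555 True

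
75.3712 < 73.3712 False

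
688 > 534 True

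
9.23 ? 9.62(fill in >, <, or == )<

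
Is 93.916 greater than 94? No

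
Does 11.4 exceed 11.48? No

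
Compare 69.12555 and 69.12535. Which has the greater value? 69.12555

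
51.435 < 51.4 False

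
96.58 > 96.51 True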